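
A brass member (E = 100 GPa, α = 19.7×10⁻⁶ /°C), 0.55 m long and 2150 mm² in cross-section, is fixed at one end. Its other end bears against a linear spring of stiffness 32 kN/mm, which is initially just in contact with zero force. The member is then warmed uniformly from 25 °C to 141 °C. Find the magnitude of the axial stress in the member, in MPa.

σ ≈ 17.3 MPa (compressive)

Free thermal expansion: δ_free = αΔT L = 19.7×10⁻⁶ × 116 × 550 = 1.257 mm.
With a force P in the spring, the elastic change of the member is PL/(AE) and that of the spring is P/k; compatibility requires their sum to equal δ_free.
P [ L/(AE) + 1/k ] = δ_free → P [ 550/(2150×100×10³) + 1/(32×10³) ] = 1.257.
P = 1.257 / 3.381×10⁻⁵ = 37180 N.
σ = P/A = 37180/2150 = 17.29 MPa.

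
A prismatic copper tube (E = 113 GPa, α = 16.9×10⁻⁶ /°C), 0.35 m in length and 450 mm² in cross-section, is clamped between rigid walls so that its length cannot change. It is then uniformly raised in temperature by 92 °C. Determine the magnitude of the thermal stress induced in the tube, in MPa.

With length fixed, the mechanical strain must cancel the thermal strain αΔT = 16.9×10⁻⁶ × 92 = 1554.8×10⁻⁶.
Hence σ = E·αΔT = 113×10³ × 1554.8×10⁻⁶ = 175.7 MPa, compressive.

σ ≈ 176 MPa (compressive)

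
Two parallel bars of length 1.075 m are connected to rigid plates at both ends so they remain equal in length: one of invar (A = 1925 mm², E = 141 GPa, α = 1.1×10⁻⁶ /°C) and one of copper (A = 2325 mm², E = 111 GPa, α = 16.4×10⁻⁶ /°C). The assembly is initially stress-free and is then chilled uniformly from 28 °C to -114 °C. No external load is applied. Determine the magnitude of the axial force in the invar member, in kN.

Both members must finish at the same length. With the larger α, the copper tends to over-contract; the plates restrain it, putting the copper in tension and the invar in compression. With no external load the two internal forces are equal and opposite, magnitude P.
Equating the net (thermal + elastic) strains gives |α₁ − α₂|·ΔT = P·[1/(A₁E₁) + 1/(A₂E₂)].
|α₁ − α₂|·ΔT = 15.3×10⁻⁶ × 142 = 0.002173.
1/(A₁E₁) + 1/(A₂E₂) = 1/(1925×141×10³) + 1/(2325×111×10³) = 7.559×10⁻⁹ N⁻¹.
P = 0.002173 / 7.559×10⁻⁹ = 287400 N = 287.4 kN.

P ≈ 287 kN (compressive in the invar)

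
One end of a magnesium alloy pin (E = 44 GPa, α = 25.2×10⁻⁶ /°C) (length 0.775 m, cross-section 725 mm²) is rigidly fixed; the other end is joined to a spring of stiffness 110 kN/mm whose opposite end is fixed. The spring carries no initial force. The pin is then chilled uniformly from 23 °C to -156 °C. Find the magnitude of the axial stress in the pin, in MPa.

If the spring were absent the pin would shorten by αΔT L = 25.2×10⁻⁶ × 179 × 775 = 3.496 mm.
Let P be the tensile force in the spring. The pin extends elastically by PL/(AE) and the spring stretches by P/k; together these equal δ_free.
P [ L/(AE) + 1/k ] = δ_free → P [ 775/(725×44×10³) + 1/(110×10³) ] = 3.496.
P = 3.496 / 3.339×10⁻⁵ = 104700 N.
σ = P/A = 104700/725 = 144.4 MPa.

σ ≈ 144 MPa (tensile)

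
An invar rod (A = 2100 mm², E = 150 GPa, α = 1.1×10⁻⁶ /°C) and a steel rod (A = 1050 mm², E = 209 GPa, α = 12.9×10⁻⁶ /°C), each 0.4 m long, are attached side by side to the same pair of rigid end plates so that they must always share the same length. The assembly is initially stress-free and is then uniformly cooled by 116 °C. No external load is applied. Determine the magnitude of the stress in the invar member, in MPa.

σ ≈ 84.3 MPa (compressive)

Equilibrium of a rigid end plate with no external load gives equal and opposite internal forces ±P in the two members. Since α_{steel} > α_{invar}, cooling drives the steel into tension and the invar into compression.
Compatibility of the two members (thermal + elastic change equal): (α₁ − α₂)ΔT = P·[1/(A₁E₁) + 1/(A₂E₂)].
|α₁ − α₂|·ΔT = 11.8×10⁻⁶ × 116 = 0.001369.
1/(A₁E₁) + 1/(A₂E₂) = 1/(2100×150×10³) + 1/(1050×209×10³) = 7.731×10⁻⁹ N⁻¹.
P = 0.001369 / 7.731×10⁻⁹ = 177000 N = 177 kN.
σ_{invar} = P/A₁ = 177000/2100 = 84.31 MPa, compressive.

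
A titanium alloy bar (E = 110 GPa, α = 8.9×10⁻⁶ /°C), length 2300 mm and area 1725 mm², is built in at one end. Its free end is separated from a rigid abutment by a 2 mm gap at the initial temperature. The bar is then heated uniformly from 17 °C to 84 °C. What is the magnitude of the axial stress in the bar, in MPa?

Free thermal elongation = αΔT L = 8.9×10⁻⁶ × 67 × 2300 = 1.371 mm.
This is smaller than the 2 mm clearance, so the bar expands freely without reaching the stop — the stress is zero.

σ ≈ 0 MPa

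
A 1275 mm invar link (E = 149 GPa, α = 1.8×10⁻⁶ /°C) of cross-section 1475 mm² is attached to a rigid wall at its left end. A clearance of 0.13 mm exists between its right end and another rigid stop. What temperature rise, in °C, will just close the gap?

ΔT ≈ 56.6 °C

Contact occurs when the free expansion equals the gap: αΔT L = 0.13 mm.
So ΔT = g/(αL) = 0.13/(1.8×10⁻⁶ × 1275) = 56.64 °C.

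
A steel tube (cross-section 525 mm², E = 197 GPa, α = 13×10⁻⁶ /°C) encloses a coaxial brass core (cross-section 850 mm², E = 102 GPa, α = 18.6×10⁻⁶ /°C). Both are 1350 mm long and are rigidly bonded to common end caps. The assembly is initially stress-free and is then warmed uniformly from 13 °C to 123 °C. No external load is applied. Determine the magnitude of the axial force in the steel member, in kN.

P ≈ 29.1 kN (tensile in the steel)

Equilibrium of a rigid end plate with no external load gives equal and opposite internal forces ±P in the two members. Since α_{brass} > α_{steel}, heating drives the brass into compression and the steel into tension.
Equating the net (thermal + elastic) strains gives |α₁ − α₂|·ΔT = P·[1/(A₁E₁) + 1/(A₂E₂)].
|α₁ − α₂|·ΔT = 5.6×10⁻⁶ × 110 = 0.000616.
1/(A₁E₁) + 1/(A₂E₂) = 1/(525×197×10³) + 1/(850×102×10³) = 2.12×10⁻⁸ N⁻¹.
So P = 0.000616 / 2.12×10⁻⁸ = 29.05 kN.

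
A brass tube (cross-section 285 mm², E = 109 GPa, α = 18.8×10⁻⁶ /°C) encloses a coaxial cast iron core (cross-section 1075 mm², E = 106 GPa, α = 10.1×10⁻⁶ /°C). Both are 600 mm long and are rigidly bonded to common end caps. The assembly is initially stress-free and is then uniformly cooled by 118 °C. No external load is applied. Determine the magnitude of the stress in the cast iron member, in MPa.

Equilibrium of a rigid end plate with no external load gives equal and opposite internal forces ±P in the two members. Since α_{brass} > α_{cast iron}, cooling drives the brass into tension and the cast iron into compression.
Setting the final lengths equal and cancelling L: (α₁ − α₂)ΔT = P/(A₁E₁) + P/(A₂E₂).
|α₁ − α₂|·ΔT = 8.7×10⁻⁶ × 118 = 0.001027.
1/(A₁E₁) + 1/(A₂E₂) = 1/(285×109×10³) + 1/(1075×106×10³) = 4.097×10⁻⁸ N⁻¹.
P = 0.001027 / 4.097×10⁻⁸ = 25060 N = 25.06 kN.
σ_{cast iron} = P/A₂ = 25060/1075 = 23.31 MPa, compressive.

σ ≈ 23.3 MPa (compressive)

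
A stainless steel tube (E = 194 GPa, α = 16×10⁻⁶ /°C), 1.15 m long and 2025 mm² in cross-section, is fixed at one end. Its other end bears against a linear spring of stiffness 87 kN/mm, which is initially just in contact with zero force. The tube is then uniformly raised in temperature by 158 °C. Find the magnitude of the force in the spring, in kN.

Free thermal expansion: δ_free = αΔT L = 16×10⁻⁶ × 158 × 1150 = 2.907 mm.
Let P be the compressive force at the spring. The tube shortens elastically by PL/(AE) and the spring compresses by P/k; together these equal δ_free.
So P = δ_free / [L/(AE) + 1/k] = 2.907 / [ 1150/(2025×194×10³) + 1/(87×10³) ].
P = 2.907 / 1.442×10⁻⁵ = 201600 N.

P ≈ 202 kN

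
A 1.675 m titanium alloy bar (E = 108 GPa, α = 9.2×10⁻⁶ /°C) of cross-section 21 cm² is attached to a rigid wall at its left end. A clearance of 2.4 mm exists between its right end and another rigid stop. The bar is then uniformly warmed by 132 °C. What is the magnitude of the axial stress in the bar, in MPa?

Free thermal elongation = αΔT L = 9.2×10⁻⁶ × 132 × 1675 = 2.034 mm.
This is smaller than the 2.4 mm clearance, so the bar expands freely without reaching the stop — the stress is zero.

σ ≈ 0 MPa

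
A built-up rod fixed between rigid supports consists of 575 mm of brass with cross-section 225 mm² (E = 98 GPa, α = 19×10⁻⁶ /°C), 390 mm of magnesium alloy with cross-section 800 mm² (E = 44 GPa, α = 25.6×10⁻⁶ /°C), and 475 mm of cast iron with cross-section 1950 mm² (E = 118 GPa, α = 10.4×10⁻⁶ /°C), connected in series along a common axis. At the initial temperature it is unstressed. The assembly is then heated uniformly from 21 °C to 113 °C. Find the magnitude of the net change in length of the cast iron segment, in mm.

With the walls removed the bar would change length by δ_free = Σ αᵢΔT Lᵢ = 19×10⁻⁶×92×575 + 25.6×10⁻⁶×92×390 + 10.4×10⁻⁶×92×475 = 2.378 mm.
The rigid supports impose zero overall length change; the single axial force P common to all segments must satisfy P Σ Lᵢ/(AᵢEᵢ) = δ_free.
Σ Lᵢ/(AᵢEᵢ) = 575/(225×98×10³) + 390/(800×44×10³) + 475/(1950×118×10³) = 3.922×10⁻⁵ mm/N.
Hence P = δ_free / Σ(L/AE) = 2.378/3.922×10⁻⁵ = 60.63 kN (compressive).
For the cast iron segment, free thermal change = 10.4×10⁻⁶×92×475 = 0.4545 mm and elastic change from P = 60630×475/(1950×118×10³) = 0.1252 mm; these oppose, so the net change is 0.329 mm (segment lengthens).

|ΔL| ≈ 0.329 mm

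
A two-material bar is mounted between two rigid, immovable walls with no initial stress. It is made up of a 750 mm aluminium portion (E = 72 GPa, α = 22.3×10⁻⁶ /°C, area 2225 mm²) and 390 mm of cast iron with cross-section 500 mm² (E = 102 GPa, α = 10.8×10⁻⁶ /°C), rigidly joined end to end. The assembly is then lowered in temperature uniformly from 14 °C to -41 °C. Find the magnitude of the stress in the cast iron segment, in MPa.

σ ≈ 187 MPa (tensile)

Free thermal contraction of the whole bar: Σ αᵢΔT Lᵢ = 22.3×10⁻⁶×55×750 + 10.8×10⁻⁶×55×390 = 1.152 mm.
The rigid supports impose zero overall length change; the single axial force P common to all segments must satisfy P Σ Lᵢ/(AᵢEᵢ) = δ_free.
The series flexibility is Σ Lᵢ/(AᵢEᵢ) = 750/(2225×72×10³) + 390/(500×102×10³) = 1.233×10⁻⁵ mm/N.
So P = 1.152 / 1.233×10⁻⁵ = 93.4 kN, tensile.
σ_{cast iron} = P / A = 93400 / 500 = 186.8 MPa.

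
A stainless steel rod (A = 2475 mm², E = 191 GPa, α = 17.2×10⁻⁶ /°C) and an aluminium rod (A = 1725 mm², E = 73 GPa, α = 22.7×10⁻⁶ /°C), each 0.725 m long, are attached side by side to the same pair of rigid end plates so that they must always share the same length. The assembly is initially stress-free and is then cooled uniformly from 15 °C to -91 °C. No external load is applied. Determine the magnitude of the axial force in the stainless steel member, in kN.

The aluminium has the larger α, so on cooling it would change length more than the stainless steel if both were free. The rigid plates force a common final length, so the aluminium is put into tension and the stainless steel into compression, with equal and opposite forces P (no external load).
Compatibility of the two members (thermal + elastic change equal): (α₁ − α₂)ΔT = P·[1/(A₁E₁) + 1/(A₂E₂)].
|α₁ − α₂|·ΔT = 5.5×10⁻⁶ × 106 = 0.000583.
1/(A₁E₁) + 1/(A₂E₂) = 1/(2475×191×10³) + 1/(1725×73×10³) = 1.006×10⁻⁸ N⁻¹.
So P = 0.000583 / 1.006×10⁻⁸ = 57.97 kN.

P ≈ 58 kN (compressive in the stainless steel)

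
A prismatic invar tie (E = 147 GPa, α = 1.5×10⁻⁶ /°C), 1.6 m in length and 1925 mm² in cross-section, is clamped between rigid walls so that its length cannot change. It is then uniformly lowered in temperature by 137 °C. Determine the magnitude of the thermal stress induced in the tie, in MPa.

Because both ends are immovable the net strain is zero, and the suppressed thermal strain is αΔT = 1.5×10⁻⁶ × 137 = 205.5×10⁻⁶.
Hence σ = E·αΔT = 147×10³ × 205.5×10⁻⁶ = 30.21 MPa, tensile.

σ ≈ 30.2 MPa (tensile)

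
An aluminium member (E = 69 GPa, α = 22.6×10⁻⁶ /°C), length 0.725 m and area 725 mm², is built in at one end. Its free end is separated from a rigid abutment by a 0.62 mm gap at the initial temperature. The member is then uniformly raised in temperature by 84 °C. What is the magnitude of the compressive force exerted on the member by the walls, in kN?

P ≈ 52.2 kN

Free thermal elongation = αΔT L = 22.6×10⁻⁶ × 84 × 725 = 1.376 mm.
This exceeds the 0.62 mm gap, so the wall pushes back. The portion of expansion that must be recovered elastically is δ_free − gap = 1.376 − 0.62 = 0.7563 mm.
Compatibility: PL/(AE) = 0.7563 mm, so σ = P/A = E × (0.7563/725) = 71.98 MPa.
P = σA = 71.98 × 725 = 52.19 kN.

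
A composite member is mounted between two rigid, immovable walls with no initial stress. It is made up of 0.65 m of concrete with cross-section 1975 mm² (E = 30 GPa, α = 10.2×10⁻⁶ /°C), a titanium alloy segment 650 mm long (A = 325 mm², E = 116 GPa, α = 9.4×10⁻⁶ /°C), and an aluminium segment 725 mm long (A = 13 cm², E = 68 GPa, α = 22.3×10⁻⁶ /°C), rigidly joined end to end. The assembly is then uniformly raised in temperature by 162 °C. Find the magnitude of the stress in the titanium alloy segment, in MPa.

σ ≈ 396 MPa (compressive)

Free thermal expansion of the whole bar: Σ αᵢΔT Lᵢ = 10.2×10⁻⁶×162×650 + 9.4×10⁻⁶×162×650 + 22.3×10⁻⁶×162×725 = 4.683 mm.
The rigid supports impose zero overall length change; the single axial force P common to all segments must satisfy P Σ Lᵢ/(AᵢEᵢ) = δ_free.
Σ Lᵢ/(AᵢEᵢ) = 650/(1975×30×10³) + 650/(325×116×10³) + 725/(1300×68×10³) = 3.641×10⁻⁵ mm/N.
So P = 4.683 / 3.641×10⁻⁵ = 128.6 kN, compressive.
σ_{titanium alloy} = P / A = 128600 / 325 = 395.7 MPa.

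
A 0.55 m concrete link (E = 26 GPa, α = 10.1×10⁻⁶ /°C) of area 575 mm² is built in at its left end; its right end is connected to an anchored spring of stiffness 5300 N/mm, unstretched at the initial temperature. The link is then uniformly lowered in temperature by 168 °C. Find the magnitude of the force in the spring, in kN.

Free thermal contraction: δ_free = αΔT L = 10.1×10⁻⁶ × 168 × 550 = 0.9332 mm.
Let P be the tensile force in the spring. The link extends elastically by PL/(AE) and the spring stretches by P/k; together these equal δ_free.
P [ L/(AE) + 1/k ] = δ_free → P [ 550/(575×26×10³) + 1/(5300) ] = 0.9332.
P = 0.9332 / 0.0002255 = 4139 N.

P ≈ 4.14 kN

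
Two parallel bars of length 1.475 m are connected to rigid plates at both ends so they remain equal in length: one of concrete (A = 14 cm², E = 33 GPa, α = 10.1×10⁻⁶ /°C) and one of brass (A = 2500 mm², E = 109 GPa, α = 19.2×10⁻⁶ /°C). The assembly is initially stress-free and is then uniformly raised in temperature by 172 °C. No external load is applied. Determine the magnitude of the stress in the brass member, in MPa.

σ ≈ 24.7 MPa (compressive)

Both members must finish at the same length. With the larger α, the brass tends to over-expand; the plates restrain it, putting the brass in compression and the concrete in tension. With no external load the two internal forces are equal and opposite, magnitude P.
Compatibility of the two members (thermal + elastic change equal): (α₁ − α₂)ΔT = P·[1/(A₁E₁) + 1/(A₂E₂)].
|α₁ − α₂|·ΔT = 9.1×10⁻⁶ × 172 = 0.001565.
1/(A₁E₁) + 1/(A₂E₂) = 1/(1400×33×10³) + 1/(2500×109×10³) = 2.531×10⁻⁸ N⁻¹.
So P = 0.001565 / 2.531×10⁻⁸ = 61.83 kN.
σ_{brass} = P/A₂ = 61830/2500 = 24.73 MPa, compressive.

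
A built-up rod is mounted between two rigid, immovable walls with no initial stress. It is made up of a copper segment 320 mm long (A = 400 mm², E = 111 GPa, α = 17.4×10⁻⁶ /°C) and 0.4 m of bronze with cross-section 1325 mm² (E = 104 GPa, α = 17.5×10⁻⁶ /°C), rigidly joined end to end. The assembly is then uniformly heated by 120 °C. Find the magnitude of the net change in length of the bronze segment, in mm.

Free thermal expansion of the whole bar: Σ αᵢΔT Lᵢ = 17.4×10⁻⁶×120×320 + 17.5×10⁻⁶×120×400 = 1.508 mm.
The rigid supports impose zero overall length change; the single axial force P common to all segments must satisfy P Σ Lᵢ/(AᵢEᵢ) = δ_free.
The series flexibility is Σ Lᵢ/(AᵢEᵢ) = 320/(400×111×10³) + 400/(1325×104×10³) = 1.011×10⁻⁵ mm/N.
Hence P = δ_free / Σ(L/AE) = 1.508/1.011×10⁻⁵ = 149.2 kN (compressive).
For the bronze segment, free thermal change = 17.5×10⁻⁶×120×400 = 0.84 mm and elastic change from P = 149200×400/(1325×104×10³) = 0.433 mm; these oppose, so the net change is 0.407 mm (segment lengthens).

|ΔL| ≈ 0.407 mm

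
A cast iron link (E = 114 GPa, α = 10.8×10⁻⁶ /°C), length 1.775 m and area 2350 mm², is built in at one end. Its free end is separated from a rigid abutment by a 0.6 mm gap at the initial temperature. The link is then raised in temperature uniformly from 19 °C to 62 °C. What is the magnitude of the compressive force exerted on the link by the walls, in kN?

If the wall were absent the link would grow by αΔT L = 10.8×10⁻⁶ × 43 × 1775 = 0.8243 mm.
This exceeds the 0.6 mm gap, so the wall pushes back. The portion of expansion that must be recovered elastically is δ_free − gap = 0.8243 − 0.6 = 0.2243 mm.
So σ = E(δ_free − g)/L = 114×10³ × 0.2243/1775 = 14.41 MPa.
P = σA = 14.41 × 2350 = 33.86 kN.

P ≈ 33.9 kN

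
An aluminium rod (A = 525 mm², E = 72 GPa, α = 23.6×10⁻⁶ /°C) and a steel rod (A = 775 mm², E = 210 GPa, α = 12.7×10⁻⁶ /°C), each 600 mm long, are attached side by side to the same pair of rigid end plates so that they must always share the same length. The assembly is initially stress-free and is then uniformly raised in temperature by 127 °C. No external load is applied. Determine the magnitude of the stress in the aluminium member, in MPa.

σ ≈ 80.9 MPa (compressive)

Both members must finish at the same length. With the larger α, the aluminium tends to over-expand; the plates restrain it, putting the aluminium in compression and the steel in tension. With no external load the two internal forces are equal and opposite, magnitude P.
Setting the final lengths equal and cancelling L: (α₁ − α₂)ΔT = P/(A₁E₁) + P/(A₂E₂).
|α₁ − α₂|·ΔT = 10.9×10⁻⁶ × 127 = 0.001384.
1/(A₁E₁) + 1/(A₂E₂) = 1/(525×72×10³) + 1/(775×210×10³) = 3.26×10⁻⁸ N⁻¹.
P = 0.001384 / 3.26×10⁻⁸ = 42460 N = 42.46 kN.
σ_{aluminium} = P/A₁ = 42460/525 = 80.88 MPa, compressive.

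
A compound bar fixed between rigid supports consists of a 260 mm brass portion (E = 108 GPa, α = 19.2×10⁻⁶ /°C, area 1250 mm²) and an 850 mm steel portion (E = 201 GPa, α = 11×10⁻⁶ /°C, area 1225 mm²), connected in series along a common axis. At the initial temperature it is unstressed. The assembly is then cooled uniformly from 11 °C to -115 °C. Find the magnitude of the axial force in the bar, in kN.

If the supports were absent, the total length change would be Σ αᵢΔT Lᵢ = 19.2×10⁻⁶×126×260 + 11×10⁻⁶×126×850 = 1.807 mm.
Since the ends are fixed, an axial force P builds up, equal in every segment, with P · Σ Lᵢ/(AᵢEᵢ) = δ_free.
The series flexibility is Σ Lᵢ/(AᵢEᵢ) = 260/(1250×108×10³) + 850/(1225×201×10³) = 5.378×10⁻⁶ mm/N.
P = 1.807 / 5.378×10⁻⁶ = 336000 N = 336 kN, tensile.

P ≈ 336 kN (tensile)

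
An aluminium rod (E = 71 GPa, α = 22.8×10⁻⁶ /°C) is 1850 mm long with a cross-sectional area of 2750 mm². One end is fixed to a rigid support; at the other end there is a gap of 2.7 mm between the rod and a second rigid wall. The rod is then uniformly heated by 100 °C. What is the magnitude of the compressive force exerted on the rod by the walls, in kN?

Free thermal elongation = αΔT L = 22.8×10⁻⁶ × 100 × 1850 = 4.218 mm.
This exceeds the 2.7 mm gap, so the wall pushes back. The portion of expansion that must be recovered elastically is δ_free − gap = 4.218 − 2.7 = 1.518 mm.
Compatibility: PL/(AE) = 1.518 mm, so σ = P/A = E × (1.518/1850) = 58.26 MPa.
P = σA = 58.26 × 2750 = 160.2 kN.

P ≈ 160 kN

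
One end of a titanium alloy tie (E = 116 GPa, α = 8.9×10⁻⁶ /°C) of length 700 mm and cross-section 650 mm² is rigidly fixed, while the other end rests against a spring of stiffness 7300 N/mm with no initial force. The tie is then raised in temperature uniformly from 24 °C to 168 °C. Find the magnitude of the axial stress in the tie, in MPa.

σ ≈ 9.44 MPa (compressive)

If the spring were absent the tie would lengthen by αΔT L = 8.9×10⁻⁶ × 144 × 700 = 0.8971 mm.
Let P be the compressive force at the spring. The tie shortens elastically by PL/(AE) and the spring compresses by P/k; together these equal δ_free.
P [ L/(AE) + 1/k ] = δ_free → P [ 700/(650×116×10³) + 1/(7300) ] = 0.8971.
P = 0.8971 / 0.0001463 = 6133 N.
σ = P/A = 6133/650 = 9.436 MPa.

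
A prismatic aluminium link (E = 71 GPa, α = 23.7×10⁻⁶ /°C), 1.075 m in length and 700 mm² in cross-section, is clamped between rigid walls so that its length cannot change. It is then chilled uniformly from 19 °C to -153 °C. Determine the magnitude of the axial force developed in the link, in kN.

P ≈ 203 kN (tensile)

The ends cannot move, so σ = EαΔT = 71×10³ × 23.7×10⁻⁶ × 172 = 289.4 MPa.
Then P = σA = 289.4 × 700 mm² = 202.6 kN, tensile.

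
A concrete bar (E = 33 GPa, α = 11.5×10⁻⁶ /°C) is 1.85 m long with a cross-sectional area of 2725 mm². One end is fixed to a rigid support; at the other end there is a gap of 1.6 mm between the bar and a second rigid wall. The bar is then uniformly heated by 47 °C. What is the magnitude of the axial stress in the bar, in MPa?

σ ≈ 0 MPa

Unrestrained expansion: δ_free = αΔT L = 11.5×10⁻⁶ × 47 × 1850 = 0.9999 mm.
This is smaller than the 1.6 mm clearance, so the bar expands freely without reaching the stop — the stress is zero.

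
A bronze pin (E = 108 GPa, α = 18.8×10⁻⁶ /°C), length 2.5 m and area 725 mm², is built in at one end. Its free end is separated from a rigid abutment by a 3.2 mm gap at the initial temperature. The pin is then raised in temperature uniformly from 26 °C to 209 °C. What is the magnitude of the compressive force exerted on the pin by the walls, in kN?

Free thermal elongation = αΔT L = 18.8×10⁻⁶ × 183 × 2500 = 8.601 mm.
This exceeds the 3.2 mm gap, so the wall pushes back. The portion of expansion that must be recovered elastically is δ_free − gap = 8.601 − 3.2 = 5.401 mm.
Compatibility: PL/(AE) = 5.401 mm, so σ = P/A = E × (5.401/2500) = 233.3 MPa.
Force on the wall = σA = 233.3 × 725 mm² = 169.2 kN.

P ≈ 169 kN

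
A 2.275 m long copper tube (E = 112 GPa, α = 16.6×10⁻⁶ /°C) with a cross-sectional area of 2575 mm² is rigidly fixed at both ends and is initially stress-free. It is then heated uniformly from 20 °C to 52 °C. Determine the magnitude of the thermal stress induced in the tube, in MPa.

σ ≈ 59.5 MPa (compressive)

The supports are rigid, so the total axial strain is zero. The restrained thermal strain is ε = αΔT = 16.6×10⁻⁶ × 32 = 531.2×10⁻⁶.
The stress required to suppress this strain is σ = Eε = 112×10³ × 531.2×10⁻⁶ = 59.49 MPa, compressive since the tube is trying to expand.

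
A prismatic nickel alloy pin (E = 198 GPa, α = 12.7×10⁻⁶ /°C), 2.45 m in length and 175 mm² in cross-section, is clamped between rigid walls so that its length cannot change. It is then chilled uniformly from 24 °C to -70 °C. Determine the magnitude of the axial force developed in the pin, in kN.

P ≈ 41.4 kN (tensile)

The ends cannot move, so σ = EαΔT = 198×10³ × 12.7×10⁻⁶ × 94 = 236.4 MPa.
P = AEαΔT = 175 × 198×10³ × 12.7×10⁻⁶ × 94 = 41.37 kN (tensile).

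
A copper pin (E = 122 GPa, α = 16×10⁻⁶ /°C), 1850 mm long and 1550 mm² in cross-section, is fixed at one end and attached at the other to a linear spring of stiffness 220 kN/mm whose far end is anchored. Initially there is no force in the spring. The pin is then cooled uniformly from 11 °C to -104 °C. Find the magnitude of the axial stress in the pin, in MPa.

The unrestrained thermal change is αΔT L = 16×10⁻⁶ × 115 × 1850 = 3.404 mm.
With a force P in the spring, the elastic change of the pin is PL/(AE) and that of the spring is P/k; compatibility requires their sum to equal δ_free.
P [ L/(AE) + 1/k ] = δ_free → P [ 1850/(1550×122×10³) + 1/(220×10³) ] = 3.404.
P = 3.404 / 1.433×10⁻⁵ = 237600 N.
σ = P/A = 237600/1550 = 153.3 MPa.

σ ≈ 153 MPa (tensile)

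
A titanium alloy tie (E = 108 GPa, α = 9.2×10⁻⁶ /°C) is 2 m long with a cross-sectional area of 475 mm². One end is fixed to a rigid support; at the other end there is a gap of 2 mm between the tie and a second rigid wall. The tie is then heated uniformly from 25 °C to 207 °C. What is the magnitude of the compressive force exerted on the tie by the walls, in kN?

Free thermal elongation = αΔT L = 9.2×10⁻⁶ × 182 × 2000 = 3.349 mm.
The gap closes (δ_free > 2 mm) and the wall then resists a further 3.349 − 2 = 1.349 mm of expansion.
So σ = E(δ_free − g)/L = 108×10³ × 1.349/2000 = 72.84 MPa.
Force on the wall = σA = 72.84 × 475 mm² = 34.6 kN.

P ≈ 34.6 kN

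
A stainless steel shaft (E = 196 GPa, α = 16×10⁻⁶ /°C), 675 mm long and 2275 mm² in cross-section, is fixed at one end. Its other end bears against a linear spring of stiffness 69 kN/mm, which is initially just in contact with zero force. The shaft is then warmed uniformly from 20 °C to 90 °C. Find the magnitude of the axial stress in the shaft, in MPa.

If the spring were absent the shaft would lengthen by αΔT L = 16×10⁻⁶ × 70 × 675 = 0.756 mm.
With a force P in the spring, the elastic change of the shaft is PL/(AE) and that of the spring is P/k; compatibility requires their sum to equal δ_free.
P [ L/(AE) + 1/k ] = δ_free → P [ 675/(2275×196×10³) + 1/(69×10³) ] = 0.756.
P = 0.756 / 1.601×10⁻⁵ = 47230 N.
σ = P/A = 47230/2275 = 20.76 MPa.

σ ≈ 20.8 MPa (compressive)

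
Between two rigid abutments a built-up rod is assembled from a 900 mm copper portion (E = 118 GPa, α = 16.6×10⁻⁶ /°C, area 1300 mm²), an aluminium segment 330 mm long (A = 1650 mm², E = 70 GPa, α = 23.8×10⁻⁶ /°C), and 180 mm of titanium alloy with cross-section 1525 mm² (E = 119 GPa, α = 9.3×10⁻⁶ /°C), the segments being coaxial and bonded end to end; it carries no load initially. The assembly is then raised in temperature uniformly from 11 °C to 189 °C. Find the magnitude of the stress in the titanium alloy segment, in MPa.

σ ≈ 294 MPa (compressive)

With the walls removed the bar would change length by δ_free = Σ αᵢΔT Lᵢ = 16.6×10⁻⁶×178×900 + 23.8×10⁻⁶×178×330 + 9.3×10⁻⁶×178×180 = 4.355 mm.
The rigid supports impose zero overall length change; the single axial force P common to all segments must satisfy P Σ Lᵢ/(AᵢEᵢ) = δ_free.
Σ Lᵢ/(AᵢEᵢ) = 900/(1300×118×10³) + 330/(1650×70×10³) + 180/(1525×119×10³) = 9.716×10⁻⁶ mm/N.
Hence P = δ_free / Σ(L/AE) = 4.355/9.716×10⁻⁶ = 448.3 kN (compressive).
σ_{titanium alloy} = P / A = 448300 / 1525 = 293.9 MPa.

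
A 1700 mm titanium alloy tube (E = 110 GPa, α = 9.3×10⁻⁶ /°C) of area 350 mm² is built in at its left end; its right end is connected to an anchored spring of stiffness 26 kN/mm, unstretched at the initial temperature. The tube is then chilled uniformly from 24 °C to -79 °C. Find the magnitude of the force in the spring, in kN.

P ≈ 19.7 kN

Free thermal contraction: δ_free = αΔT L = 9.3×10⁻⁶ × 103 × 1700 = 1.628 mm.
Let P be the tensile force in the spring. The tube extends elastically by PL/(AE) and the spring stretches by P/k; together these equal δ_free.
P [ L/(AE) + 1/k ] = δ_free → P [ 1700/(350×110×10³) + 1/(26×10³) ] = 1.628.
P = 1.628 / 8.262×10⁻⁵ = 19710 N.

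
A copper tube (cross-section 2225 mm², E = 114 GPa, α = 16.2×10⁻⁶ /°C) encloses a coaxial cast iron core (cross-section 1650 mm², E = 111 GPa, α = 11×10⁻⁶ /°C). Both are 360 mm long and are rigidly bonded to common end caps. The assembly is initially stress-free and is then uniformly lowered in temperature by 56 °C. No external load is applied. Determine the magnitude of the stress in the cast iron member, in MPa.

The copper has the larger α, so on cooling it would change length more than the cast iron if both were free. The rigid plates force a common final length, so the copper is put into tension and the cast iron into compression, with equal and opposite forces P (no external load).
Setting the final lengths equal and cancelling L: (α₁ − α₂)ΔT = P/(A₁E₁) + P/(A₂E₂).
|α₁ − α₂|·ΔT = 5.2×10⁻⁶ × 56 = 0.0002912.
1/(A₁E₁) + 1/(A₂E₂) = 1/(2225×114×10³) + 1/(1650×111×10³) = 9.402×10⁻⁹ N⁻¹.
So P = 0.0002912 / 9.402×10⁻⁹ = 30.97 kN.
σ_{cast iron} = P/A₂ = 30970/1650 = 18.77 MPa, compressive.

σ ≈ 18.8 MPa (compressive)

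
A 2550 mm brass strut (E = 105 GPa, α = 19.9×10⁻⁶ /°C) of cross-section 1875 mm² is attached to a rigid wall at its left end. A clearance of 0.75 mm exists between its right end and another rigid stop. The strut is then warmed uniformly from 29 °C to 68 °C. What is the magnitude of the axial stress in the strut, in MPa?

Unrestrained expansion: δ_free = αΔT L = 19.9×10⁻⁶ × 39 × 2550 = 1.979 mm.
This exceeds the 0.75 mm gap, so the wall pushes back. The portion of expansion that must be recovered elastically is δ_free − gap = 1.979 − 0.75 = 1.229 mm.
So σ = E(δ_free − g)/L = 105×10³ × 1.229/2550 = 50.61 MPa.

σ ≈ 50.6 MPa (compressive)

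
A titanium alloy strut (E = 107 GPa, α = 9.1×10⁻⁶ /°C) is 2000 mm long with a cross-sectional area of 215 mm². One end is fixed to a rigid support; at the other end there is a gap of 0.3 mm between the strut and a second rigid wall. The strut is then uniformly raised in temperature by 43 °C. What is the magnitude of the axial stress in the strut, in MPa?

If the wall were absent the strut would grow by αΔT L = 9.1×10⁻⁶ × 43 × 2000 = 0.7826 mm.
After closing the 0.3 mm clearance, 0.7826 − 0.3 = 0.4826 mm of expansion remains to be suppressed by the wall.
That suppressed elongation corresponds to σ = E·Δ/L = 107×10³ × 0.4826/2000 = 25.82 MPa.

σ ≈ 25.8 MPa (compressive)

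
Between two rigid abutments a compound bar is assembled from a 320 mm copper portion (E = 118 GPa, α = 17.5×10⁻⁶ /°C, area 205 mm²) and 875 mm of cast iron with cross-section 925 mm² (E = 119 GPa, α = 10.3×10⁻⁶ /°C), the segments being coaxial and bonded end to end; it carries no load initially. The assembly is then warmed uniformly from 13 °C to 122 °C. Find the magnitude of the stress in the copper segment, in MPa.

σ ≈ 367 MPa (compressive)

With the walls removed the bar would change length by δ_free = Σ αᵢΔT Lᵢ = 17.5×10⁻⁶×109×320 + 10.3×10⁻⁶×109×875 = 1.593 mm.
The rigid supports impose zero overall length change; the single axial force P common to all segments must satisfy P Σ Lᵢ/(AᵢEᵢ) = δ_free.
The series flexibility is Σ Lᵢ/(AᵢEᵢ) = 320/(205×118×10³) + 875/(925×119×10³) = 2.118×10⁻⁵ mm/N.
P = 1.593 / 2.118×10⁻⁵ = 75210 N = 75.21 kN, compressive.
σ_{copper} = P / A = 75210 / 205 = 366.9 MPa.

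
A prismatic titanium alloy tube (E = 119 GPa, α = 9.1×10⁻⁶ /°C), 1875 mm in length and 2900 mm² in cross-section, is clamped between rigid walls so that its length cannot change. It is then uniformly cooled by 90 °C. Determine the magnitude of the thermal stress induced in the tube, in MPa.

With length fixed, the mechanical strain must cancel the thermal strain αΔT = 9.1×10⁻⁶ × 90 = 819×10⁻⁶.
σ = EαΔT = 119×10³ × 9.1×10⁻⁶ × 90 = 97.46 MPa (tensile; the tube is trying to contract).

σ ≈ 97.5 MPa (tensile)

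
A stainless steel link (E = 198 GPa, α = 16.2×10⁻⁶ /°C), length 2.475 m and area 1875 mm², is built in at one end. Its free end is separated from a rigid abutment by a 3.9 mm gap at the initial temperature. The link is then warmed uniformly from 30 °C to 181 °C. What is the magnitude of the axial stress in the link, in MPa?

Free thermal elongation = αΔT L = 16.2×10⁻⁶ × 151 × 2475 = 6.054 mm.
The gap closes (δ_free > 3.9 mm) and the wall then resists a further 6.054 − 3.9 = 2.154 mm of expansion.
That suppressed elongation corresponds to σ = E·Δ/L = 198×10³ × 2.154/2475 = 172.3 MPa.

σ ≈ 172 MPa (compressive)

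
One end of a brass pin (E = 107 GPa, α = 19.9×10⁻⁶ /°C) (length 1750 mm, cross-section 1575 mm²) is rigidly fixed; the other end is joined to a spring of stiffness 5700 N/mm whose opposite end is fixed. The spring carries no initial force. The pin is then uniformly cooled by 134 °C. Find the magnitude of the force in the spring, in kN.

Free thermal contraction: δ_free = αΔT L = 19.9×10⁻⁶ × 134 × 1750 = 4.667 mm.
With a force P in the spring, the elastic change of the pin is PL/(AE) and that of the spring is P/k; compatibility requires their sum to equal δ_free.
So P = δ_free / [L/(AE) + 1/k] = 4.667 / [ 1750/(1575×107×10³) + 1/(5700) ].
P = 4.667 / 0.0001858 = 25110 N.

P ≈ 25.1 kN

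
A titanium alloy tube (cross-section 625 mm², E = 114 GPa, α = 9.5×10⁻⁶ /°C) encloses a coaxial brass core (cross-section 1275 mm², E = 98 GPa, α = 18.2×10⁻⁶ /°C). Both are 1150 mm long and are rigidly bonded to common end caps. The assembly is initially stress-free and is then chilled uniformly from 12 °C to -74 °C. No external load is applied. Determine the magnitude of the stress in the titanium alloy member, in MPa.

Equilibrium of a rigid end plate with no external load gives equal and opposite internal forces ±P in the two members. Since α_{brass} > α_{titanium alloy}, cooling drives the brass into tension and the titanium alloy into compression.
Setting the final lengths equal and cancelling L: (α₁ − α₂)ΔT = P/(A₁E₁) + P/(A₂E₂).
|α₁ − α₂|·ΔT = 8.7×10⁻⁶ × 86 = 0.0007482.
1/(A₁E₁) + 1/(A₂E₂) = 1/(625×114×10³) + 1/(1275×98×10³) = 2.204×10⁻⁸ N⁻¹.
P = 0.0007482 / 2.204×10⁻⁸ = 33950 N = 33.95 kN.
σ_{titanium alloy} = P/A₁ = 33950/625 = 54.32 MPa, compressive.

σ ≈ 54.3 MPa (compressive)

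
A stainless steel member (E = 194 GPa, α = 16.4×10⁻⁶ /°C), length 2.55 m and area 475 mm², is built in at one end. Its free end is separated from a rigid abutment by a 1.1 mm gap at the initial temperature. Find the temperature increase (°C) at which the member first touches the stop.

ΔT ≈ 26.3 °C

The gap closes when αΔT L = 1.1 mm, since the member is still unstressed at that instant.
So ΔT = g/(αL) = 1.1/(16.4×10⁻⁶ × 2550) = 26.3 °C.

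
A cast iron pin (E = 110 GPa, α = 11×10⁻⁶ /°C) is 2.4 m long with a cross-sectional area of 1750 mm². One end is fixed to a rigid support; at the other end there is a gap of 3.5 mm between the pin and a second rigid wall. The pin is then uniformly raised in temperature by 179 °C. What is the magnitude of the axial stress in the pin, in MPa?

If the wall were absent the pin would grow by αΔT L = 11×10⁻⁶ × 179 × 2400 = 4.726 mm.
The gap closes (δ_free > 3.5 mm) and the wall then resists a further 4.726 − 3.5 = 1.226 mm of expansion.
That suppressed elongation corresponds to σ = E·Δ/L = 110×10³ × 1.226/2400 = 56.17 MPa.

σ ≈ 56.2 MPa (compressive)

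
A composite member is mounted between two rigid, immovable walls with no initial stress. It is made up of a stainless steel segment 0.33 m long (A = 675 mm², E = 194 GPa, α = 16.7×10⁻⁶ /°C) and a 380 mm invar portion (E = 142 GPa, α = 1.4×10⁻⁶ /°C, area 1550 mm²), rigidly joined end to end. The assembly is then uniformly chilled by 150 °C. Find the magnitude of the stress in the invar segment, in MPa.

With the walls removed the bar would change length by δ_free = Σ αᵢΔT Lᵢ = 16.7×10⁻⁶×150×330 + 1.4×10⁻⁶×150×380 = 0.9064 mm.
The walls prevent any net length change, so an axial force P (same in every segment) develops. Compatibility: P · Σ Lᵢ/(AᵢEᵢ) = δ_free.
The series flexibility is Σ Lᵢ/(AᵢEᵢ) = 330/(675×194×10³) + 380/(1550×142×10³) = 4.247×10⁻⁶ mm/N.
P = 0.9064 / 4.247×10⁻⁶ = 213500 N = 213.5 kN, tensile.
σ_{invar} = P / A = 213500 / 1550 = 137.7 MPa.

σ ≈ 138 MPa (tensile)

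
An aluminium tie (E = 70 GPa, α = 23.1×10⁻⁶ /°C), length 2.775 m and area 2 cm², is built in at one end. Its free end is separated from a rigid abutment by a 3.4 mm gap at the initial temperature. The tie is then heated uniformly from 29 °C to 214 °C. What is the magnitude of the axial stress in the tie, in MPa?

Free thermal elongation = αΔT L = 23.1×10⁻⁶ × 185 × 2775 = 11.86 mm.
This exceeds the 3.4 mm gap, so the wall pushes back. The portion of expansion that must be recovered elastically is δ_free − gap = 11.86 − 3.4 = 8.459 mm.
So σ = E(δ_free − g)/L = 70×10³ × 8.459/2775 = 213.4 MPa.

σ ≈ 213 MPa (compressive)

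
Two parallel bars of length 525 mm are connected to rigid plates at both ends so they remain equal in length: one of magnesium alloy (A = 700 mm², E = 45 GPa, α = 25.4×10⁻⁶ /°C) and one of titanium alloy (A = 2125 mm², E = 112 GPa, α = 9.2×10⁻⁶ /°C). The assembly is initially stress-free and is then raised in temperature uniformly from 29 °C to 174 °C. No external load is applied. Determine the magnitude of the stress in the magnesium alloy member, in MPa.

σ ≈ 93.3 MPa (compressive)

Equilibrium of a rigid end plate with no external load gives equal and opposite internal forces ±P in the two members. Since α_{magnesium alloy} > α_{titanium alloy}, heating drives the magnesium alloy into compression and the titanium alloy into tension.
Setting the final lengths equal and cancelling L: (α₁ − α₂)ΔT = P/(A₁E₁) + P/(A₂E₂).
|α₁ − α₂|·ΔT = 16.2×10⁻⁶ × 145 = 0.002349.
1/(A₁E₁) + 1/(A₂E₂) = 1/(700×45×10³) + 1/(2125×112×10³) = 3.595×10⁻⁸ N⁻¹.
So P = 0.002349 / 3.595×10⁻⁸ = 65.34 kN.
σ_{magnesium alloy} = P/A₁ = 65340/700 = 93.35 MPa, compressive.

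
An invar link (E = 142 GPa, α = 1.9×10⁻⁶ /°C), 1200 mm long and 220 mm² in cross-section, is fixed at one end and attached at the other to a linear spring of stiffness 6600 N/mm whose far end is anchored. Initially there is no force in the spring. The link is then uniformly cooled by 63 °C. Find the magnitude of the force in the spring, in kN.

P ≈ 0.756 kN

The unrestrained thermal change is αΔT L = 1.9×10⁻⁶ × 63 × 1200 = 0.1436 mm.
Let P be the tensile force in the spring. The link extends elastically by PL/(AE) and the spring stretches by P/k; together these equal δ_free.
P [ L/(AE) + 1/k ] = δ_free → P [ 1200/(220×142×10³) + 1/(6600) ] = 0.1436.
P = 0.1436 / 0.0001899 = 756.3 N.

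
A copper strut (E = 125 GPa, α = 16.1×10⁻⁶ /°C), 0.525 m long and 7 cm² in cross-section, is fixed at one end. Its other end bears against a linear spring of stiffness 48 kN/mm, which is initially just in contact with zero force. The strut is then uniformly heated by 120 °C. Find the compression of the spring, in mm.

δ ≈ 0.787 mm

The unrestrained thermal change is αΔT L = 16.1×10⁻⁶ × 120 × 525 = 1.014 mm.
Let P be the compressive force at the spring. The strut shortens elastically by PL/(AE) and the spring compresses by P/k; together these equal δ_free.
P [ L/(AE) + 1/k ] = δ_free → P [ 525/(700×125×10³) + 1/(48×10³) ] = 1.014.
P = 1.014 / 2.683×10⁻⁵ = 37800 N.
Spring compression = P/k = 37800/(48×10³) = 0.7875 mm.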